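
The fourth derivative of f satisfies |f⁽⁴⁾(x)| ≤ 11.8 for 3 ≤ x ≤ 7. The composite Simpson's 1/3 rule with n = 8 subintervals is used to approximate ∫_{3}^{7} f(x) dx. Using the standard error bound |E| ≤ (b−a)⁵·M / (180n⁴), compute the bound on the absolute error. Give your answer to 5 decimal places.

|E| ≤ (4)⁵·11.8 / (180·8⁴) = 12083.2/737280 = 0.01639.

0.01639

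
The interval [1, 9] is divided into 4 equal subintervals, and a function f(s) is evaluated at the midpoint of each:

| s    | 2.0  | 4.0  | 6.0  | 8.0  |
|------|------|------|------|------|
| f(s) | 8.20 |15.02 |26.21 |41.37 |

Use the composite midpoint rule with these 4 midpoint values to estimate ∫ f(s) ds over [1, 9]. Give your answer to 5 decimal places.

h = 2, n = 4.
h·[y(m₁) + y(m₂) + y(m₃) + y(m₄)] = 2·(90.80) = 181.60000.

181.60000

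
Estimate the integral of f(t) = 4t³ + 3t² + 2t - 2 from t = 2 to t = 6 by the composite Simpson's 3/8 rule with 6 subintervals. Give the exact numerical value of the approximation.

h = (6 − 2)/6 = 0.666667.
Nodes t₀,…,t₆ = 2, 2.666667, 3.333333, 4, 4.666667, 5.333333, 6.
f(t) = 4t³ + 3t² + 2t - 2: f₀=46, f₁=100.518519, f₂=186.148148, f₃=310, f₄=479.185185, f₅=700.814815, f₆=982.
(3h/8)·[f₀ + 3f₁ + 3f₂ + 2f₃ + 3f₄ + 3f₅ + f₆] = 0.25·(6048) = 1512.

1512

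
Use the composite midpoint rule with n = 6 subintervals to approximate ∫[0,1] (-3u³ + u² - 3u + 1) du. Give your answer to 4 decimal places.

-0.9086

h = (1 − 0)/6 = 0.166667.
Midpoints m₁,…,m₆ = 0.083333, 0.25, 0.416667, 0.583333, 0.75, 0.916667.
f(m₁)=0.755208, f(m₂)=0.265625, f(m₃)=-0.293403, f(m₄)=-1.005208, f(m₅)=-1.953125, f(m₆)=-3.220486.
h·[f(m₁) + f(m₂) + f(m₃) + f(m₄) + f(m₅) + f(m₆)] = 0.166667·(-5.451389) = -0.9086.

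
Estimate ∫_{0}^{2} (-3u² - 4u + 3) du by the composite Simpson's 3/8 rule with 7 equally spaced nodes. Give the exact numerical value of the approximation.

h = (2 − 0)/6 = 0.333333.
Nodes u₀,…,u₆ = 0, 0.333333, 0.666667, 1, 1.333333, 1.666667, 2.
f(u) = -3u² - 4u + 3: f₀=3, f₁=1.333333, f₂=-1, f₃=-4, f₄=-7.666667, f₅=-12, f₆=-17.
(3h/8)·[f₀ + 3f₁ + 3f₂ + 2f₃ + 3f₄ + 3f₅ + f₆] = 0.125·(-80) = -10.

-10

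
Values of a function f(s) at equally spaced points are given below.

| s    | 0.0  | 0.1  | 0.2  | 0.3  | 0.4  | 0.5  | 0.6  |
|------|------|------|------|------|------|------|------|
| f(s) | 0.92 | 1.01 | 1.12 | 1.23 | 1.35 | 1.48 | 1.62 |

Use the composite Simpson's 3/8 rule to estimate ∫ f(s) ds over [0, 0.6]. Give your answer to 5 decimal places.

h = 0.1, n = 6.
(3h/8)·[y₀ + 3y₁ + 3y₂ + 2y₃ + 3y₄ + 3y₅ + y₆] = 0.0375·(19.88) = 0.74550.

0.74550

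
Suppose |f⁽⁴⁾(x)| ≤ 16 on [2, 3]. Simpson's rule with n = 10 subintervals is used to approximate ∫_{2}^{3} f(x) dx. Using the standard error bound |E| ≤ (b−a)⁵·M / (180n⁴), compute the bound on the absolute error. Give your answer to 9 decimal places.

0.000008889

|E| ≤ (1)⁵·16 / (180·10⁴) = 16/1800000 = 0.000008889.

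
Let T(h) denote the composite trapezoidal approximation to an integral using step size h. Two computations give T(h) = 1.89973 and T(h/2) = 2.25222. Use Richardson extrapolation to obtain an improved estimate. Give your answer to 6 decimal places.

R = (4·T(h/2) − T(h)) / 3 = (4·2.25222 − 1.89973)/3 = (7.10915)/3 = 2.369717.

2.369717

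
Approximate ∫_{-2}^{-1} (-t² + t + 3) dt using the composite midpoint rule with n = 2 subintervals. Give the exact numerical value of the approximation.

h = (-1 − (-2))/2 = 0.5.
Midpoints m₁,…,m₂ = -1.75, -1.25.
f(m₁)=-1.8125, f(m₂)=0.1875.
h·[f(m₁) + f(m₂)] = 0.5·(-1.625) = -0.8125.

-0.8125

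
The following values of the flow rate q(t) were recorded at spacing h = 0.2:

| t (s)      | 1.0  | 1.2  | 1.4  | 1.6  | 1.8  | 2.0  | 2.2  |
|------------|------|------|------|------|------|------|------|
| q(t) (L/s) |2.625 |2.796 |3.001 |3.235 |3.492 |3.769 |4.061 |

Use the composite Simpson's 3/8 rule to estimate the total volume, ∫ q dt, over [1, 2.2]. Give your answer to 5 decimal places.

3.92475

h = 0.2, n = 6.
(3h/8)·[y₀ + 3y₁ + 3y₂ + 2y₃ + 3y₄ + 3y₅ + y₆] = 0.075·(52.330) = 3.92475.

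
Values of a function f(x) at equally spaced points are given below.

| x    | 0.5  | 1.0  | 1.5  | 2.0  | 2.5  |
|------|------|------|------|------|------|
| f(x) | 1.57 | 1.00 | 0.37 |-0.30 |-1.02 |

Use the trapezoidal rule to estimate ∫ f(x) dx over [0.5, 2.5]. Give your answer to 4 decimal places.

h = 0.5, n = 4.
(h/2)·[y₀ + 2y₁ + 2y₂ + 2y₃ + y₄] = 0.25·(2.69) = 0.6725.

0.6725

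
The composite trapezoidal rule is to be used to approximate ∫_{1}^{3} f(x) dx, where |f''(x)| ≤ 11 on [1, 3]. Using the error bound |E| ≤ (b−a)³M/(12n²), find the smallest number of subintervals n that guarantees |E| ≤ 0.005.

39

Need 88/(12n²) ≤ 0.005.
n² ≥ 88/(12·0.005) = 1466.67 ⇒ n ≥ 38.2971, so the smallest n is 39.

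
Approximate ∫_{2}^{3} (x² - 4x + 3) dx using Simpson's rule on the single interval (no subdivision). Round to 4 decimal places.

S = (b−a)/6 · [f(2) + 4f(2.5) + f(3)] = 0.166667·[(-1) + 4·(-0.75) + 0] = -0.6667.

-0.6667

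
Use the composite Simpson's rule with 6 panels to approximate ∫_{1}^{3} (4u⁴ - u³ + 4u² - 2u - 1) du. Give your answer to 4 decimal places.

198.2798

h = (3 − 1)/6 = 0.333333.
Nodes u₀,…,u₆ = 1, 1.333333, 1.666667, 2, 2.333333, 2.666667, 3.
f(u) = 4u⁴ - u³ + 4u² - 2u - 1: f₀=4, f₁=13.716049, f₂=33.012346, f₃=67, f₄=121.975309, f₅=205.419753, f₆=326.
(h/3)·[f₀ + 4f₁ + 2f₂ + 4f₃ + 2f₄ + 4f₅ + f₆] = 0.111111·(1784.518519) = 198.2798.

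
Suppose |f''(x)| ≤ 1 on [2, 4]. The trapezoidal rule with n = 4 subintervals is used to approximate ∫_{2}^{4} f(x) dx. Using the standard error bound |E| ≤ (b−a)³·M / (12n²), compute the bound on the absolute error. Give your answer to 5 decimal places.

|E| ≤ (2)³·1 / (12·4²) = 8/192 = 0.04167.

0.04167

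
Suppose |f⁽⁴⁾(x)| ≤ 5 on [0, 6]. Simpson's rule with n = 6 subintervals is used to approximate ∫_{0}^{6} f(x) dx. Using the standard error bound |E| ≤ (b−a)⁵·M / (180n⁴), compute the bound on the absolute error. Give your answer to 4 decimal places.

0.1667

|E| ≤ (6)⁵·5 / (180·6⁴) = 38880/233280 = 0.1667.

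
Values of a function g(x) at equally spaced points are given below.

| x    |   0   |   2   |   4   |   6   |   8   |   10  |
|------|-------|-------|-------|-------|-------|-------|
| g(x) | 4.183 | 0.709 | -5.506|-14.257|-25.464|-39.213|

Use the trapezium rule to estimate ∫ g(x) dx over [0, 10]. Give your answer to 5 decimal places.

h = 2, n = 5.
(h/2)·[y₀ + 2y₁ + 2y₂ + 2y₃ + 2y₄ + y₅] = 1·(-124.066) = -124.06600.

-124.06600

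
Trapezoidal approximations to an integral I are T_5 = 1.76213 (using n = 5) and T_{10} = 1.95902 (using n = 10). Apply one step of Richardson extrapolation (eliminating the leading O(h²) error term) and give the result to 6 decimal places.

2.024650

R = (4·T_{10} − T_5) / 3 = (4·1.95902 − 1.76213)/3 = (6.07395)/3 = 2.024650.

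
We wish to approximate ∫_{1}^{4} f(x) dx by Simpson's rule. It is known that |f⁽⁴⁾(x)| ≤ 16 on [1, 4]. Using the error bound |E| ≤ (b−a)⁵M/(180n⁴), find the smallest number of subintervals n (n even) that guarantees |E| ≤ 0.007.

Need 3888/(180n⁴) ≤ 0.007.
n⁴ ≥ 3888/(180·0.007) = 3085.71 ⇒ n ≥ 7.4531, so the smallest even n is 8. (n must be even for Simpson's rule.)

8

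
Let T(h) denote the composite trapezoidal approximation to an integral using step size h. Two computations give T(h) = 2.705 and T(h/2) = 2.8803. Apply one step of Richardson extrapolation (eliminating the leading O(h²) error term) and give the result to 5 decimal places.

2.93873

R = (4·T(h/2) − T(h)) / 3 = (4·2.8803 − 2.705)/3 = (8.8162)/3 = 2.93873.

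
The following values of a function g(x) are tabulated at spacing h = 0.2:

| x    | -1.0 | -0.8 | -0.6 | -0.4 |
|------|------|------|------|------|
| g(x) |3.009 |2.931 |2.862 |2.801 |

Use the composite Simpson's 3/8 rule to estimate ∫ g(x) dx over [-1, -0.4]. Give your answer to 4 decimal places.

1.7392

h = 0.2, n = 3.
(3h/8)·[y₀ + 3y₁ + 3y₂ + y₃] = 0.075·(23.189) = 1.7392.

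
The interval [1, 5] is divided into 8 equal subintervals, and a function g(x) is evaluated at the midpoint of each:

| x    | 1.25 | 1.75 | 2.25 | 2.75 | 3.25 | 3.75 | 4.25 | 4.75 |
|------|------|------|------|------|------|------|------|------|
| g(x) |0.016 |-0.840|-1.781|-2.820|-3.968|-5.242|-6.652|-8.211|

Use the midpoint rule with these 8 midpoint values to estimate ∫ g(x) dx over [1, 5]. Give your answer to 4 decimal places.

-14.7490

h = 0.5, n = 8.
h·[y(m₁) + y(m₂) + y(m₃) + y(m₄) + y(m₅) + y(m₆) + y(m₇) + y(m₈)] = 0.5·(-29.498) = -14.7490.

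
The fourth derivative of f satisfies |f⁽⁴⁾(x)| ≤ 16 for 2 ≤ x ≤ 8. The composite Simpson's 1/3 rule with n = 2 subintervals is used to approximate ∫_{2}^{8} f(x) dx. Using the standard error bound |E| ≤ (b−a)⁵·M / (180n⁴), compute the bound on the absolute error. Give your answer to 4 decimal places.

43.2000

|E| ≤ (6)⁵·16 / (180·2⁴) = 124416/2880 = 43.2000.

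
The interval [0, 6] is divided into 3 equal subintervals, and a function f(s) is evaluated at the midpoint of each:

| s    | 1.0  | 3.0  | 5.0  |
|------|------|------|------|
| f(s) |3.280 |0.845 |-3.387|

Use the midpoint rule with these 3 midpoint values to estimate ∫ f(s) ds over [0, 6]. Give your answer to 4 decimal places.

1.4760

h = 2, n = 3.
h·[y(m₁) + y(m₂) + y(m₃)] = 2·(0.738) = 1.4760.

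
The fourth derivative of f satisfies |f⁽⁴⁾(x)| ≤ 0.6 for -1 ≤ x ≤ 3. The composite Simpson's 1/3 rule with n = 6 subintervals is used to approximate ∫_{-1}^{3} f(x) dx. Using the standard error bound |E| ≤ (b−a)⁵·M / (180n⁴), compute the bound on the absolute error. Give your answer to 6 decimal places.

|E| ≤ (4)⁵·0.6 / (180·6⁴) = 614.4/233280 = 0.002634.

0.002634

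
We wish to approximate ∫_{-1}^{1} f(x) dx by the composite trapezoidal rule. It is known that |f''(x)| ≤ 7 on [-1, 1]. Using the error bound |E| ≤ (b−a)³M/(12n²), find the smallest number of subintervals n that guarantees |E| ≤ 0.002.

49

Need 56/(12n²) ≤ 0.002.
n² ≥ 56/(12·0.002) = 2333.33 ⇒ n ≥ 48.3046, so the smallest n is 49.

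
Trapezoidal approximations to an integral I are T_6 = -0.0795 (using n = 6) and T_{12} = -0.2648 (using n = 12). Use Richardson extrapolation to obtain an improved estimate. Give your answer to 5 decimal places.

-0.32657

R = (4·T_{12} − T_6) / 3 = (4·(-0.2648) − (-0.0795))/3 = (-0.9797)/3 = -0.32657.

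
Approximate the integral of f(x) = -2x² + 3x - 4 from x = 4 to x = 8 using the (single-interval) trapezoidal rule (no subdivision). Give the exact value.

T = (b−a)/2 · [f(4) + f(8)] = 2·[(-24) + (-108)] = -264.

-264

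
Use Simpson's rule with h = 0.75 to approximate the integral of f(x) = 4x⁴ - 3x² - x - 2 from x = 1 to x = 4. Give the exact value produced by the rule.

h = (4 − 1)/4 = 0.75.
Nodes x₀,…,x₄ = 1, 1.75, 2.5, 3.25, 4.
f(x) = 4x⁴ - 3x² - x - 2: f₀=-2, f₁=24.578125, f₂=133, f₃=409.328125, f₄=970.
(h/3)·[f₀ + 4f₁ + 2f₂ + 4f₃ + f₄] = 0.25·(2969.625) = 742.40625.

742.40625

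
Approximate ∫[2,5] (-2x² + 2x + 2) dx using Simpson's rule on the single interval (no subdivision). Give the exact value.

S = (b−a)/6 · [f(2) + 4f(3.5) + f(5)] = 0.5·[(-2) + 4·(-15.5) + (-38)] = -51.

-51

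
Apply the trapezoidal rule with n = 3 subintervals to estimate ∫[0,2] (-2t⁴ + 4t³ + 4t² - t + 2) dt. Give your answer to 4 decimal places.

h = (2 − 0)/3 = 0.666667.
Nodes t₀,…,t₃ = 0, 0.666667, 1.333333, 2.
f(t) = -2t⁴ + 4t³ + 4t² - t + 2: f₀=2, f₁=3.901235, f₂=10.938272, f₃=16.
(h/2)·[f₀ + 2f₁ + 2f₂ + f₃] = 0.333333·(47.679012) = 15.8930.

15.8930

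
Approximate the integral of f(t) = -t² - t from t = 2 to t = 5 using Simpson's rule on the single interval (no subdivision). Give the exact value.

-49.5

S = (b−a)/6 · [f(2) + 4f(3.5) + f(5)] = 0.5·[(-6) + 4·(-15.75) + (-30)] = -49.5.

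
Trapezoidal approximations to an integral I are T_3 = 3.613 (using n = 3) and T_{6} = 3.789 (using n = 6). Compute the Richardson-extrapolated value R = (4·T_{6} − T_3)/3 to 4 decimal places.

R = (4·T_{6} − T_3) / 3 = (4·3.789 − 3.613)/3 = (11.543)/3 = 3.8477.

3.8477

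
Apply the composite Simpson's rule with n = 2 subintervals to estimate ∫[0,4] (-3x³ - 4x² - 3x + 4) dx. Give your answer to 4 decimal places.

-285.3333

h = (4 − 0)/2 = 2.
Nodes x₀,…,x₂ = 0, 2, 4.
f(x) = -3x³ - 4x² - 3x + 4: f₀=4, f₁=-42, f₂=-264.
(h/3)·[f₀ + 4f₁ + f₂] = 0.666667·(-428) = -285.3333.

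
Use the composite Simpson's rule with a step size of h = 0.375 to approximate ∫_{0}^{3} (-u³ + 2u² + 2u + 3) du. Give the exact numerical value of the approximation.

15.75

h = (3 − 0)/8 = 0.375.
Nodes u₀,…,u₈ = 0, 0.375, 0.75, 1.125, 1.5, 1.875, 2.25, 2.625, 3.
f(u) = -u³ + 2u² + 2u + 3: f₀=3, f₁=3.978515625, f₂=5.203125, f₃=6.357421875, f₄=7.125, f₅=7.189453125, f₆=6.234375, f₇=3.943359375, f₈=0.
(h/3)·[f₀ + 4f₁ + 2f₂ + 4f₃ + 2f₄ + 4f₅ + 2f₆ + 4f₇ + f₈] = 0.125·(126) = 15.75.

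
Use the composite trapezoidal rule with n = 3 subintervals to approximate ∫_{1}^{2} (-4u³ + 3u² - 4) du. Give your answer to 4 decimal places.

h = (2 − 1)/3 = 0.333333.
Nodes u₀,…,u₃ = 1, 1.333333, 1.666667, 2.
f(u) = -4u³ + 3u² - 4: f₀=-5, f₁=-8.148148, f₂=-14.185185, f₃=-24.
(h/2)·[f₀ + 2f₁ + 2f₂ + f₃] = 0.166667·(-73.666667) = -12.2778.

-12.2778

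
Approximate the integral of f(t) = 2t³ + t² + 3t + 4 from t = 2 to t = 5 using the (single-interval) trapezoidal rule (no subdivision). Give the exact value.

T = (b−a)/2 · [f(2) + f(5)] = 1.5·[30 + 294] = 486.

486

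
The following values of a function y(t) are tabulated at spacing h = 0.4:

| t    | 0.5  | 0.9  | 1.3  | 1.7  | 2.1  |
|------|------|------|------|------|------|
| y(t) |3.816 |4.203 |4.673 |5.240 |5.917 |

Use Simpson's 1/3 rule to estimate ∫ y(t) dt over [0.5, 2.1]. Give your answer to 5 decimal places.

7.58013

h = 0.4, n = 4.
(h/3)·[y₀ + 4y₁ + 2y₂ + 4y₃ + y₄] = 0.133333·(56.851) = 7.58013.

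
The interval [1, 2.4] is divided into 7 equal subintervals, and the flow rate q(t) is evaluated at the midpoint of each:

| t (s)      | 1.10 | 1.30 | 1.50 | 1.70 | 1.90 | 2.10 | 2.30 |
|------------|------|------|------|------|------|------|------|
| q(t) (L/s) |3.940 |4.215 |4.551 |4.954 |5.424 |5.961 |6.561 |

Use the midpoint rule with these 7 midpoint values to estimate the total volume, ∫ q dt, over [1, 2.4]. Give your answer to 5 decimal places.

h = 0.2, n = 7.
h·[y(m₁) + y(m₂) + y(m₃) + y(m₄) + y(m₅) + y(m₆) + y(m₇)] = 0.2·(35.606) = 7.12120.

7.12120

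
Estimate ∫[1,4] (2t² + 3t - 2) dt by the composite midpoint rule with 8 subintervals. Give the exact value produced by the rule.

58.4296875

h = (4 − 1)/8 = 0.375.
Midpoints m₁,…,m₈ = 1.1875, 1.5625, 1.9375, 2.3125, 2.6875, 3.0625, 3.4375, 3.8125.
f(m₁)=4.3828125, f(m₂)=7.5703125, f(m₃)=11.3203125, f(m₄)=15.6328125, f(m₅)=20.5078125, f(m₆)=25.9453125, f(m₇)=31.9453125, f(m₈)=38.5078125.
h·[f(m₁) + f(m₂) + f(m₃) + f(m₄) + f(m₅) + f(m₆) + f(m₇) + f(m₈)] = 0.375·(155.8125) = 58.4296875.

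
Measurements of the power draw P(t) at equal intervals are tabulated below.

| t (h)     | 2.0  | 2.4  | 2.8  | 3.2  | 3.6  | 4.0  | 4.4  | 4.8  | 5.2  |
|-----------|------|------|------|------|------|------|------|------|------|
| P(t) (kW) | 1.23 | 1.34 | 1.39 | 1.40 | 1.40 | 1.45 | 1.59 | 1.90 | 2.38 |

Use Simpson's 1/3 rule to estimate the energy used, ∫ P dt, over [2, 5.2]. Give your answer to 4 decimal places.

h = 0.4, n = 8.
(h/3)·[y₀ + 4y₁ + 2y₂ + 4y₃ + 2y₄ + 4y₅ + 2y₆ + 4y₇ + y₈] = 0.133333·(36.73) = 4.8973.

4.8973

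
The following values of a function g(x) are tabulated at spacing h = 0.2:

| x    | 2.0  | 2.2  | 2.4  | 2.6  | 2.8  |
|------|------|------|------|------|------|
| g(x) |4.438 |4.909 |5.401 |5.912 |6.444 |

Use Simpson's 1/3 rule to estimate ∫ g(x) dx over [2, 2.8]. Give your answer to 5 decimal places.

4.33120

h = 0.2, n = 4.
(h/3)·[y₀ + 4y₁ + 2y₂ + 4y₃ + y₄] = 0.066667·(64.968) = 4.33120.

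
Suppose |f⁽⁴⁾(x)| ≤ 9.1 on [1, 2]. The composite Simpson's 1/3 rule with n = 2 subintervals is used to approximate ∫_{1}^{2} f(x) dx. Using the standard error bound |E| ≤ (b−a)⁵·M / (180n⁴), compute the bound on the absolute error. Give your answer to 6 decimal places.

0.003160

|E| ≤ (1)⁵·9.1 / (180·2⁴) = 9.1/2880 = 0.003160.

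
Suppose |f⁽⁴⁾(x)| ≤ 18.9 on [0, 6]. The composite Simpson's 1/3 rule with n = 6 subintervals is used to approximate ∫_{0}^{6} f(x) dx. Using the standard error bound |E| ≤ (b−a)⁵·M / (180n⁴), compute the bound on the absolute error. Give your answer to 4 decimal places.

0.6300

|E| ≤ (6)⁵·18.9 / (180·6⁴) = 146966.4/233280 = 0.6300.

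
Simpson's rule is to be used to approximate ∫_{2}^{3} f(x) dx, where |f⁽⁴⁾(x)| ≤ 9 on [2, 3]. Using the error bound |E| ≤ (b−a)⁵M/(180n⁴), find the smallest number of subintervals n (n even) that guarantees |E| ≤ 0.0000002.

24

Need 9/(180n⁴) ≤ 0.0000002.
n⁴ ≥ 9/(180·0.0000002) = 250000 ⇒ n ≥ 22.3607, so the smallest even n is 24. (n must be even for Simpson's rule.)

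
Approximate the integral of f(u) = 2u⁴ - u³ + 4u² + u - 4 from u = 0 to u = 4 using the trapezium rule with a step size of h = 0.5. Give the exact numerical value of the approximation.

433.25

h = (4 − 0)/8 = 0.5.
Nodes u₀,…,u₈ = 0, 0.5, 1, 1.5, 2, 2.5, 3, 3.5, 4.
f(u) = 2u⁴ - u³ + 4u² + u - 4: f₀=-4, f₁=-2.5, f₂=2, f₃=13.25, f₄=38, f₅=86, f₆=170, f₇=305.75, f₈=512.
(h/2)·[f₀ + 2f₁ + 2f₂ + 2f₃ + 2f₄ + 2f₅ + 2f₆ + 2f₇ + f₈] = 0.25·(1733) = 433.25.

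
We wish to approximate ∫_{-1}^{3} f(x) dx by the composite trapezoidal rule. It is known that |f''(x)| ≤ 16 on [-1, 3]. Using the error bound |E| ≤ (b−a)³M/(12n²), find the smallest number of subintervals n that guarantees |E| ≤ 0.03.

Need 1024/(12n²) ≤ 0.03.
n² ≥ 1024/(12·0.03) = 2844.44 ⇒ n ≥ 53.3333, so the smallest n is 54.

54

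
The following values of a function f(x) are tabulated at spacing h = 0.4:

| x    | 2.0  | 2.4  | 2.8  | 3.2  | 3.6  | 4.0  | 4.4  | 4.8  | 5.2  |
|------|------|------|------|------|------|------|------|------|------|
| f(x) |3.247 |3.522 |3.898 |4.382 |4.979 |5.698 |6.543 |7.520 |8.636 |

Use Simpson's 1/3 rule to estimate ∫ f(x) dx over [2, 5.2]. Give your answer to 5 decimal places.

h = 0.4, n = 8.
(h/3)·[y₀ + 4y₁ + 2y₂ + 4y₃ + 2y₄ + 4y₅ + 2y₆ + 4y₇ + y₈] = 0.133333·(127.211) = 16.96147.

16.96147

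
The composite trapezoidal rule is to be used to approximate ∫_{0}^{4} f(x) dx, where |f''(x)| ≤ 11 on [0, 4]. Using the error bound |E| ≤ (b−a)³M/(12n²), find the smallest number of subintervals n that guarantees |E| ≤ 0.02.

55

Need 704/(12n²) ≤ 0.02.
n² ≥ 704/(12·0.02) = 2933.33 ⇒ n ≥ 54.1603, so the smallest n is 55.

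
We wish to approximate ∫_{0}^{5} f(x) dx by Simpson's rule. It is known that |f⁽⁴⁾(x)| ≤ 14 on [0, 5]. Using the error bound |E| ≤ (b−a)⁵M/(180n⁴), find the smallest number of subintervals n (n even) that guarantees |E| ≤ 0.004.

16

Need 43750/(180n⁴) ≤ 0.004.
n⁴ ≥ 43750/(180·0.004) = 60763.9 ⇒ n ≥ 15.7004, so the smallest even n is 16. (n must be even for Simpson's rule.)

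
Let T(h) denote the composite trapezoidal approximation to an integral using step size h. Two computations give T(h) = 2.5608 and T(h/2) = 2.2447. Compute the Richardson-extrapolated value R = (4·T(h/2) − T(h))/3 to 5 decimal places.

R = (4·T(h/2) − T(h)) / 3 = (4·2.2447 − 2.5608)/3 = (6.4180)/3 = 2.13933.

2.13933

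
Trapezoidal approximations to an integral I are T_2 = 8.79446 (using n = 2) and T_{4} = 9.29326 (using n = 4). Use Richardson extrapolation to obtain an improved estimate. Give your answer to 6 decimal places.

R = (4·T_{4} − T_2) / 3 = (4·9.29326 − 8.79446)/3 = (28.37858)/3 = 9.459527.

9.459527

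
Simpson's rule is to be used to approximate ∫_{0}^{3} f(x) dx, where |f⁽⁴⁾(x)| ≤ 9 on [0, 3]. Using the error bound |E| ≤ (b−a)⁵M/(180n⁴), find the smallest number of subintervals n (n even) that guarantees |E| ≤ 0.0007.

12

Need 2187/(180n⁴) ≤ 0.0007.
n⁴ ≥ 2187/(180·0.0007) = 17357.1 ⇒ n ≥ 11.4781, so the smallest even n is 12. (n must be even for Simpson's rule.)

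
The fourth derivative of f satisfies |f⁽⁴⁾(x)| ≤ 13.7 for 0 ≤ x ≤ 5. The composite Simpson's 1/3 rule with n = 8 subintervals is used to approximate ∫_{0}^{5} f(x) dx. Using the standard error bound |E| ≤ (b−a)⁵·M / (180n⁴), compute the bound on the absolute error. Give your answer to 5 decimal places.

|E| ≤ (5)⁵·13.7 / (180·8⁴) = 42812.5/737280 = 0.05807.

0.05807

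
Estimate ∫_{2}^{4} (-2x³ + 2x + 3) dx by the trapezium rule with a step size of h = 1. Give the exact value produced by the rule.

h = (4 − 2)/2 = 1.
Nodes x₀,…,x₂ = 2, 3, 4.
f(x) = -2x³ + 2x + 3: f₀=-9, f₁=-45, f₂=-117.
(h/2)·[f₀ + 2f₁ + f₂] = 0.5·(-216) = -108.

-108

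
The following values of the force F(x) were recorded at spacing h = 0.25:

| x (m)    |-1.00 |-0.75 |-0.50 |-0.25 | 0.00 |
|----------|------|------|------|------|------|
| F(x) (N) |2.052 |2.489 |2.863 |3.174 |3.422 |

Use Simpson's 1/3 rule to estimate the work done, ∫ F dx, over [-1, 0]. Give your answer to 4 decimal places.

2.8210

h = 0.25, n = 4.
(h/3)·[y₀ + 4y₁ + 2y₂ + 4y₃ + y₄] = 0.083333·(33.852) = 2.8210.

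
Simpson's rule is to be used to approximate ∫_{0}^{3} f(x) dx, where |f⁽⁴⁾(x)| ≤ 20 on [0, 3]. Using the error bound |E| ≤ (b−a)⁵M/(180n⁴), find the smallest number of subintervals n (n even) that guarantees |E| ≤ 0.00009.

Need 4860/(180n⁴) ≤ 0.00009.
n⁴ ≥ 4860/(180·0.00009) = 300000 ⇒ n ≥ 23.4035, so the smallest even n is 24. (n must be even for Simpson's rule.)

24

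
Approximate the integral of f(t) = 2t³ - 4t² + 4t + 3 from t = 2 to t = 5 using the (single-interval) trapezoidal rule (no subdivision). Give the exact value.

T = (b−a)/2 · [f(2) + f(5)] = 1.5·[11 + 173] = 276.

276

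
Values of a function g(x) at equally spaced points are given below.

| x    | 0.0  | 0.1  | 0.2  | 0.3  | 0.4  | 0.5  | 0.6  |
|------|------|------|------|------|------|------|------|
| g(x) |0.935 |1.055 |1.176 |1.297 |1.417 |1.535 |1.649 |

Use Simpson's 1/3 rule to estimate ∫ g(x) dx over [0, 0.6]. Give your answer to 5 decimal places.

0.77727

h = 0.1, n = 6.
(h/3)·[y₀ + 4y₁ + 2y₂ + 4y₃ + 2y₄ + 4y₅ + y₆] = 0.033333·(23.318) = 0.77727.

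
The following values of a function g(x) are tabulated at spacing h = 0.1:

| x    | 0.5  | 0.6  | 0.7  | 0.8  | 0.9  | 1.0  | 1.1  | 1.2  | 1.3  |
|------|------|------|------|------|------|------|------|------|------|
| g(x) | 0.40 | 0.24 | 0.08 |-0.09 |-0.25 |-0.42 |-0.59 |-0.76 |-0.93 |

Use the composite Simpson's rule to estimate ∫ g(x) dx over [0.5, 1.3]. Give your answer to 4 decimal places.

-0.2057

h = 0.1, n = 8.
(h/3)·[y₀ + 4y₁ + 2y₂ + 4y₃ + 2y₄ + 4y₅ + 2y₆ + 4y₇ + y₈] = 0.033333·(-6.17) = -0.2057.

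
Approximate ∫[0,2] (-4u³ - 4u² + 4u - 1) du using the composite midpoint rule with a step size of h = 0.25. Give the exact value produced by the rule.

h = (2 − 0)/8 = 0.25.
Midpoints m₁,…,m₈ = 0.125, 0.375, 0.625, 0.875, 1.125, 1.375, 1.625, 1.875.
f(m₁)=-0.5703125, f(m₂)=-0.2734375, f(m₃)=-1.0390625, f(m₄)=-3.2421875, f(m₅)=-7.2578125, f(m₆)=-13.4609375, f(m₇)=-22.2265625, f(m₈)=-33.9296875.
h·[f(m₁) + f(m₂) + f(m₃) + f(m₄) + f(m₅) + f(m₆) + f(m₇) + f(m₈)] = 0.25·(-82) = -20.5.

-20.5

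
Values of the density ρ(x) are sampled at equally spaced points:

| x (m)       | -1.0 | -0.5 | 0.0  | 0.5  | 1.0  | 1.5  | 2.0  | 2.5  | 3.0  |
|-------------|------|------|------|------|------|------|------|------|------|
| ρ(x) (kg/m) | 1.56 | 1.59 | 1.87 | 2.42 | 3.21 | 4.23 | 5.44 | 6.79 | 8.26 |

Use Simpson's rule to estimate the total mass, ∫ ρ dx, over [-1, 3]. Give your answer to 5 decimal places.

15.16333

h = 0.5, n = 8.
(h/3)·[y₀ + 4y₁ + 2y₂ + 4y₃ + 2y₄ + 4y₅ + 2y₆ + 4y₇ + y₈] = 0.166667·(90.98) = 15.16333.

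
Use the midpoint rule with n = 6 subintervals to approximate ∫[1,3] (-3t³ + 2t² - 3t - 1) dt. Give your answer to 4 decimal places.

h = (3 − 1)/6 = 0.333333.
Midpoints m₁,…,m₆ = 1.166667, 1.5, 1.833333, 2.166667, 2.5, 2.833333.
f(m₁)=-6.541667, f(m₂)=-11.125, f(m₃)=-18.263889, f(m₄)=-28.625, f(m₅)=-42.875, f(m₆)=-61.680556.
h·[f(m₁) + f(m₂) + f(m₃) + f(m₄) + f(m₅) + f(m₆)] = 0.333333·(-169.111111) = -56.3704.

-56.3704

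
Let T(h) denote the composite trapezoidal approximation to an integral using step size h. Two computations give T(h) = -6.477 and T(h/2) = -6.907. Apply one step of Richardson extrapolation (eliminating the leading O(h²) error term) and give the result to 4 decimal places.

-7.0503

R = (4·T(h/2) − T(h)) / 3 = (4·(-6.907) − (-6.477))/3 = (-21.151)/3 = -7.0503.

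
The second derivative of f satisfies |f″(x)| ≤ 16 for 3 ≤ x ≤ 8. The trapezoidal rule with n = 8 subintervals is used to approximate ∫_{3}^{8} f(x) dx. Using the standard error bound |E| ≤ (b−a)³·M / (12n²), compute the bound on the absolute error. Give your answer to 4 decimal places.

2.6042

|E| ≤ (5)³·16 / (12·8²) = 2000/768 = 2.6042.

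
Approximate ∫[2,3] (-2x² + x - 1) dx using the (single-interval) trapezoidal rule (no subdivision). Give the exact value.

T = (b−a)/2 · [f(2) + f(3)] = 0.5·[(-7) + (-16)] = -11.5.

-11.5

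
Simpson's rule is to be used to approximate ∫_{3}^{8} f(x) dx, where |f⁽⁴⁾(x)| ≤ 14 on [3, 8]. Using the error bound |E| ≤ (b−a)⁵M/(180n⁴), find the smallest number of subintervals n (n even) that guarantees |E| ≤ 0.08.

Need 43750/(180n⁴) ≤ 0.08.
n⁴ ≥ 43750/(180·0.08) = 3038.19 ⇒ n ≥ 7.4243, so the smallest even n is 8. (n must be even for Simpson's rule.)

8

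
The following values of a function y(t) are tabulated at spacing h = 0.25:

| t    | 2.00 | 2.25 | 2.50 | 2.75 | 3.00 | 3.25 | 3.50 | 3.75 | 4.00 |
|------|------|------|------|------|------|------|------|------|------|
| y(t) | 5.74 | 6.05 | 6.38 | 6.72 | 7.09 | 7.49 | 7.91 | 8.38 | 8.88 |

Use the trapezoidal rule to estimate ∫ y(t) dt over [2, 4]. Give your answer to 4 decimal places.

14.3325

h = 0.25, n = 8.
(h/2)·[y₀ + 2y₁ + 2y₂ + 2y₃ + 2y₄ + 2y₅ + 2y₆ + 2y₇ + y₈] = 0.125·(114.66) = 14.3325.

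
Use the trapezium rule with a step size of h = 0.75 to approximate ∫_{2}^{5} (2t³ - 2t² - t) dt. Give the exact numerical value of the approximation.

h = (5 − 2)/4 = 0.75.
Nodes t₀,…,t₄ = 2, 2.75, 3.5, 4.25, 5.
f(t) = 2t³ - 2t² - t: f₀=6, f₁=23.71875, f₂=57.75, f₃=113.15625, f₄=195.
(h/2)·[f₀ + 2f₁ + 2f₂ + 2f₃ + f₄] = 0.375·(590.25) = 221.34375.

221.34375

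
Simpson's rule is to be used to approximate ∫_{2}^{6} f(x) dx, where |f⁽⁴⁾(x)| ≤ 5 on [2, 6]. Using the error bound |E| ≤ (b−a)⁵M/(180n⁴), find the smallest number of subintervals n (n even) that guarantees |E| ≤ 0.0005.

16

Need 5120/(180n⁴) ≤ 0.0005.
n⁴ ≥ 5120/(180·0.0005) = 56888.9 ⇒ n ≥ 15.4439, so the smallest even n is 16. (n must be even for Simpson's rule.)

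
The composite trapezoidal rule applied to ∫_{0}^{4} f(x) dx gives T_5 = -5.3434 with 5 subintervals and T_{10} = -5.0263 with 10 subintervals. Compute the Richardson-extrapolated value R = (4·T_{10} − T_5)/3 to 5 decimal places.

R = (4·T_{10} − T_5) / 3 = (4·(-5.0263) − (-5.3434))/3 = (-14.7618)/3 = -4.92060.

-4.92060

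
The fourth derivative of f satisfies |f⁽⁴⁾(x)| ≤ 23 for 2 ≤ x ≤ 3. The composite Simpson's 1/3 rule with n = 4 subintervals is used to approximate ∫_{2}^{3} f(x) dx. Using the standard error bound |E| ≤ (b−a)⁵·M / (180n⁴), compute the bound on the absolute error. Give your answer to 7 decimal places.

0.0004991

|E| ≤ (1)⁵·23 / (180·4⁴) = 23/46080 = 0.0004991.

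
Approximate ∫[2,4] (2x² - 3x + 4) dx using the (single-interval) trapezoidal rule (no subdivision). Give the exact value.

30

T = (b−a)/2 · [f(2) + f(4)] = 1·[6 + 24] = 30.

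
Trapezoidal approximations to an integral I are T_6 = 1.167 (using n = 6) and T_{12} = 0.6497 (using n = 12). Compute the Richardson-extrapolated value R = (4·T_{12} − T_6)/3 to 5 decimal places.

0.47727

R = (4·T_{12} − T_6) / 3 = (4·0.6497 − 1.167)/3 = (1.4318)/3 = 0.47727.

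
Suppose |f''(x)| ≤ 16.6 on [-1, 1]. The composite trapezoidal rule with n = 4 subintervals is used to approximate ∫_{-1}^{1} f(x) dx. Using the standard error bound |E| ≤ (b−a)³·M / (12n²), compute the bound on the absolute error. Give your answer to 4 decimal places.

0.6917

|E| ≤ (2)³·16.6 / (12·4²) = 132.8/192 = 0.6917.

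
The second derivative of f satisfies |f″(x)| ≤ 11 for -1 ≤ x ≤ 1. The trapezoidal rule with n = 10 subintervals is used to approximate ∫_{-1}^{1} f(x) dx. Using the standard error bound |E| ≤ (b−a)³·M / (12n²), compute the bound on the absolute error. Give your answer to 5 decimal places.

0.07333

|E| ≤ (2)³·11 / (12·10²) = 88/1200 = 0.07333.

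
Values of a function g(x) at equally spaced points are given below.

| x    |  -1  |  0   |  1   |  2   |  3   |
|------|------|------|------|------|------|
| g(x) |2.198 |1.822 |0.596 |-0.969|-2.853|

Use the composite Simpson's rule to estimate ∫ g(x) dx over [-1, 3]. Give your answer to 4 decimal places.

1.3163

h = 1, n = 4.
(h/3)·[y₀ + 4y₁ + 2y₂ + 4y₃ + y₄] = 0.333333·(3.949) = 1.3163.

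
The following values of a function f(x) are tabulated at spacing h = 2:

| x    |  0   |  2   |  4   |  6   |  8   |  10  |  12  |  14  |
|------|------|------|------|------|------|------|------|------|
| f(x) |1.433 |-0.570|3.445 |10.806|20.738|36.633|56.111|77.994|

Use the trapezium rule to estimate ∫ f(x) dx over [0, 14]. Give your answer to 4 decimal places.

h = 2, n = 7.
(h/2)·[y₀ + 2y₁ + 2y₂ + 2y₃ + 2y₄ + 2y₅ + 2y₆ + y₇] = 1·(333.753) = 333.7530.

333.7530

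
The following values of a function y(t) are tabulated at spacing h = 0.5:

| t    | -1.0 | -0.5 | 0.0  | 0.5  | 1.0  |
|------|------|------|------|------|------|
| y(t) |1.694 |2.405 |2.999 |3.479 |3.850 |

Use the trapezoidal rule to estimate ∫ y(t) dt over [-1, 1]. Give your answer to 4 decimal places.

h = 0.5, n = 4.
(h/2)·[y₀ + 2y₁ + 2y₂ + 2y₃ + y₄] = 0.25·(23.310) = 5.8275.

5.8275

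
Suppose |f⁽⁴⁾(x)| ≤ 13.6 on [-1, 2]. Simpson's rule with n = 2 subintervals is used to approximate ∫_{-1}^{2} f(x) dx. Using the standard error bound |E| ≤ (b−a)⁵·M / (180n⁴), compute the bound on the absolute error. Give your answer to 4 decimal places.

1.1475

|E| ≤ (3)⁵·13.6 / (180·2⁴) = 3304.8/2880 = 1.1475.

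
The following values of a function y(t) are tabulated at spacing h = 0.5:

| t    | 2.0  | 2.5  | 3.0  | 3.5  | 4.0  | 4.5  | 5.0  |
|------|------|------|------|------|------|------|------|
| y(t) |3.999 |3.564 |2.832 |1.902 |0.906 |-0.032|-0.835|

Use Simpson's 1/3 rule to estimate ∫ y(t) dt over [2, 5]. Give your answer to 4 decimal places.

h = 0.5, n = 6.
(h/3)·[y₀ + 4y₁ + 2y₂ + 4y₃ + 2y₄ + 4y₅ + y₆] = 0.166667·(32.376) = 5.3960.

5.3960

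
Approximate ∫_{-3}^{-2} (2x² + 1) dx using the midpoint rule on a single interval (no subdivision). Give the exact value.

M = (b−a)·f(-2.5) = 1·(13.5) = 13.5.

13.5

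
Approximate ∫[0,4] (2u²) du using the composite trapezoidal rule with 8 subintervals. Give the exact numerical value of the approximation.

h = (4 − 0)/8 = 0.5.
Nodes u₀,…,u₈ = 0, 0.5, 1, 1.5, 2, 2.5, 3, 3.5, 4.
f(u) = 2u²: f₀=0, f₁=0.5, f₂=2, f₃=4.5, f₄=8, f₅=12.5, f₆=18, f₇=24.5, f₈=32.
(h/2)·[f₀ + 2f₁ + 2f₂ + 2f₃ + 2f₄ + 2f₅ + 2f₆ + 2f₇ + f₈] = 0.25·(172) = 43.

43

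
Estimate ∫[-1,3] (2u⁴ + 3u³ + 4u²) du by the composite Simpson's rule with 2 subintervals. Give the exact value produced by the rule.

212

h = (3 − (-1))/2 = 2.
Nodes u₀,…,u₂ = -1, 1, 3.
f(u) = 2u⁴ + 3u³ + 4u²: f₀=3, f₁=9, f₂=279.
(h/3)·[f₀ + 4f₁ + f₂] = 0.666667·(318) = 212.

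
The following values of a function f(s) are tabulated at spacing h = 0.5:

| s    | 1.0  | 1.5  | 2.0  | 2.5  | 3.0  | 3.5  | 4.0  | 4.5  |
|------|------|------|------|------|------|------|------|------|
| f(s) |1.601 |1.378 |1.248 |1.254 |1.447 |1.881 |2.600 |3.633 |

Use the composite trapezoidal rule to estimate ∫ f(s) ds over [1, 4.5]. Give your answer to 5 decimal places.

h = 0.5, n = 7.
(h/2)·[y₀ + 2y₁ + 2y₂ + 2y₃ + 2y₄ + 2y₅ + 2y₆ + y₇] = 0.25·(24.850) = 6.21250.

6.21250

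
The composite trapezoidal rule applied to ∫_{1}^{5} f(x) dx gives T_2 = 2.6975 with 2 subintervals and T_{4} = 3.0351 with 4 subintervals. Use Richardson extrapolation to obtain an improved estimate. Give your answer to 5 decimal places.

R = (4·T_{4} − T_2) / 3 = (4·3.0351 − 2.6975)/3 = (9.4429)/3 = 3.14763.

3.14763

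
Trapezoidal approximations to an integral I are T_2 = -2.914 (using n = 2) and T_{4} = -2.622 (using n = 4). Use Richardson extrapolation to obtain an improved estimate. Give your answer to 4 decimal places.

-2.5247

R = (4·T_{4} − T_2) / 3 = (4·(-2.622) − (-2.914))/3 = (-7.574)/3 = -2.5247.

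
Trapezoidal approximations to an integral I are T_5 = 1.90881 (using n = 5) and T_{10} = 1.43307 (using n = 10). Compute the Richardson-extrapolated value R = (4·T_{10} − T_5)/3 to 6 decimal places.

R = (4·T_{10} − T_5) / 3 = (4·1.43307 − 1.90881)/3 = (3.82347)/3 = 1.274490.

1.274490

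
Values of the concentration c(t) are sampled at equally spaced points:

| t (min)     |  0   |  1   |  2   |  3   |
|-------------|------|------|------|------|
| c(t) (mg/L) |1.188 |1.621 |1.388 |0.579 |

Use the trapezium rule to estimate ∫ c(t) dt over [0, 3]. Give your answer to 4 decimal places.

h = 1, n = 3.
(h/2)·[y₀ + 2y₁ + 2y₂ + y₃] = 0.5·(7.785) = 3.8925.

3.8925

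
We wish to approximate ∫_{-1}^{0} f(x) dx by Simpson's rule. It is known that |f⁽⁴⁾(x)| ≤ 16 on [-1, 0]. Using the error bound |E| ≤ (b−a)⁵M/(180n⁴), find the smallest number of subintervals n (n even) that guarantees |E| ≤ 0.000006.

Need 16/(180n⁴) ≤ 0.000006.
n⁴ ≥ 16/(180·0.000006) = 14814.8 ⇒ n ≥ 11.0325, so the smallest even n is 12. (n must be even for Simpson's rule.)

12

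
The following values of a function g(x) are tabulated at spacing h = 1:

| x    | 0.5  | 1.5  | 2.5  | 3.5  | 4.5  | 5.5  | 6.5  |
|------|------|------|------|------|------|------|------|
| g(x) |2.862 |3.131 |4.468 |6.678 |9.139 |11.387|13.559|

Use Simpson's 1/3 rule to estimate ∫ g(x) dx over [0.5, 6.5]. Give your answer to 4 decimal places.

h = 1, n = 6.
(h/3)·[y₀ + 4y₁ + 2y₂ + 4y₃ + 2y₄ + 4y₅ + y₆] = 0.333333·(128.419) = 42.8063.

42.8063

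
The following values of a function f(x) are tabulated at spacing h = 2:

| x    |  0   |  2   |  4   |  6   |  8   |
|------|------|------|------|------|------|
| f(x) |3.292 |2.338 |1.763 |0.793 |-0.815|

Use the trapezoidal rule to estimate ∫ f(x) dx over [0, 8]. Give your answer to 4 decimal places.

12.2650

h = 2, n = 4.
(h/2)·[y₀ + 2y₁ + 2y₂ + 2y₃ + y₄] = 1·(12.265) = 12.2650.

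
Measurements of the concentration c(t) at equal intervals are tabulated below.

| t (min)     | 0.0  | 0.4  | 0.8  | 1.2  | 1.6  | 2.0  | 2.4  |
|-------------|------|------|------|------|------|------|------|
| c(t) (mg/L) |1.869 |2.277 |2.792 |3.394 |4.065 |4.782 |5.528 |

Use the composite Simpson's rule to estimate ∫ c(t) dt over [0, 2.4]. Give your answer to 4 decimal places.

h = 0.4, n = 6.
(h/3)·[y₀ + 4y₁ + 2y₂ + 4y₃ + 2y₄ + 4y₅ + y₆] = 0.133333·(62.923) = 8.3897.

8.3897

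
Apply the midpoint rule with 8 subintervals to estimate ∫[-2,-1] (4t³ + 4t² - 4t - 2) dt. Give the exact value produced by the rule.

-1.6484375

h = (-1 − (-2))/8 = 0.125.
Midpoints m₁,…,m₈ = -1.9375, -1.8125, -1.6875, -1.5625, -1.4375, -1.3125, -1.1875, -1.0625.
f(m₁)=-8.3271484375, f(m₂)=-5.4267578125, f(m₃)=-3.0810546875, f(m₄)=-1.2431640625, f(m₅)=0.1337890625, f(m₆)=1.0966796875, f(m₇)=1.6923828125, f(m₈)=1.9677734375.
h·[f(m₁) + f(m₂) + f(m₃) + f(m₄) + f(m₅) + f(m₆) + f(m₇) + f(m₈)] = 0.125·(-13.1875) = -1.6484375.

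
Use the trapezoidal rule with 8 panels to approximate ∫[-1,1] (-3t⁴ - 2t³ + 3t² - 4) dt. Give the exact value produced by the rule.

-7.26171875

h = (1 − (-1))/8 = 0.25.
Nodes t₀,…,t₈ = -1, -0.75, -0.5, -0.25, 0, 0.25, 0.5, 0.75, 1.
f(t) = -3t⁴ - 2t³ + 3t² - 4: f₀=-2, f₁=-2.41796875, f₂=-3.1875, f₃=-3.79296875, f₄=-4, f₅=-3.85546875, f₆=-3.6875, f₇=-4.10546875, f₈=-6.
(h/2)·[f₀ + 2f₁ + 2f₂ + 2f₃ + 2f₄ + 2f₅ + 2f₆ + 2f₇ + f₈] = 0.125·(-58.09375) = -7.26171875.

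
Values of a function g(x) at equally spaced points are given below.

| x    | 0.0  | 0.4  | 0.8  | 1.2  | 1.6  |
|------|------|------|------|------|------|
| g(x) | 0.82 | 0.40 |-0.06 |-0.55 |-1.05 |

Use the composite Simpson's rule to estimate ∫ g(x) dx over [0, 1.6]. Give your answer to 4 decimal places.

-0.1267

h = 0.4, n = 4.
(h/3)·[y₀ + 4y₁ + 2y₂ + 4y₃ + y₄] = 0.133333·(-0.95) = -0.1267.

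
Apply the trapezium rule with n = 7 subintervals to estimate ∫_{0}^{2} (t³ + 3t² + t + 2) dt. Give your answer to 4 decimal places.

18.1633

h = (2 − 0)/7 = 0.285714.
Nodes t₀,…,t₇ = 0, 0.285714, 0.571429, 0.857143, 1.142857, 1.428571, 1.714286, 2.
f(t) = t³ + 3t² + t + 2: f₀=2, f₁=2.553936, f₂=3.737609, f₃=5.690962, f₄=8.553936, f₅=12.466472, f₆=17.568513, f₇=24.
(h/2)·[f₀ + 2f₁ + 2f₂ + 2f₃ + 2f₄ + 2f₅ + 2f₆ + f₇] = 0.142857·(127.142857) = 18.1633.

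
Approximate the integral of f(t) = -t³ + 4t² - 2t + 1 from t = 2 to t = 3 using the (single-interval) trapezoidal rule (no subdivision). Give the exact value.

T = (b−a)/2 · [f(2) + f(3)] = 0.5·[5 + 4] = 4.5.

4.5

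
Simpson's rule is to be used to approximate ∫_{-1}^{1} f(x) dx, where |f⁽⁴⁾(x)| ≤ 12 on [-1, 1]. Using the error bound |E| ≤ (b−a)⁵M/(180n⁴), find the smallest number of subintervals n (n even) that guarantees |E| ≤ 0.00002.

20

Need 384/(180n⁴) ≤ 0.00002.
n⁴ ≥ 384/(180·0.00002) = 106667 ⇒ n ≥ 18.0720, so the smallest even n is 20. (n must be even for Simpson's rule.)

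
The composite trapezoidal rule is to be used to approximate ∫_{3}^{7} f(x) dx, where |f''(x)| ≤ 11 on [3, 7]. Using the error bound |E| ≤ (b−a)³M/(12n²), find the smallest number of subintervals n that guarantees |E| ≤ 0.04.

Need 704/(12n²) ≤ 0.04.
n² ≥ 704/(12·0.04) = 1466.67 ⇒ n ≥ 38.2971, so the smallest n is 39.

39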